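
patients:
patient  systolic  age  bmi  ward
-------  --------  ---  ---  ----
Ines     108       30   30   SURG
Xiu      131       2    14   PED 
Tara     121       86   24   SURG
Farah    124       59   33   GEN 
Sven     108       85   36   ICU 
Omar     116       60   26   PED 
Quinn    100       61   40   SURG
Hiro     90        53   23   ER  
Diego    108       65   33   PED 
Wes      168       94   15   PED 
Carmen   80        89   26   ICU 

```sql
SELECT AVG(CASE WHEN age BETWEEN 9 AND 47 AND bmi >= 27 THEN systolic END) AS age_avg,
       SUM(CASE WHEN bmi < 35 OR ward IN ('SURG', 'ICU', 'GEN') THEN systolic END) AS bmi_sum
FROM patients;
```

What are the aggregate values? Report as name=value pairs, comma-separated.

[age_avg: age BETWEEN 9 AND 47 AND bmi >= 27]
patient=Ines: ✓ → 108
patient=Xiu: ✗
patient=Tara: ✗
patient=Farah: ✗
patient=Sven: ✗
patient=Omar: ✗
patient=Quinn: ✗
patient=Hiro: ✗
patient=Diego: ✗
patient=Wes: ✗
patient=Carmen: ✗
age_avg = 108
—
[bmi_sum: bmi < 35 OR ward IN ('SURG', 'ICU', 'GEN')]
patient=Ines: ✓ → 108
patient=Xiu: ✓ → 131
patient=Tara: ✓ → 121
patient=Farah: ✓ → 124
patient=Sven: ✓ → 108
patient=Omar: ✓ → 116
patient=Quinn: ✓ → 100
patient=Hiro: ✓ → 90
patient=Diego: ✓ → 108
patient=Wes: ✓ → 168
patient=Carmen: ✓ → 80
bmi_sum = 108 + 131 + 121 + 124 + 108 + 116 + 100 + 90 + 108 + 168 + 80 = 1254

age_avg=108, bmi_sum=1254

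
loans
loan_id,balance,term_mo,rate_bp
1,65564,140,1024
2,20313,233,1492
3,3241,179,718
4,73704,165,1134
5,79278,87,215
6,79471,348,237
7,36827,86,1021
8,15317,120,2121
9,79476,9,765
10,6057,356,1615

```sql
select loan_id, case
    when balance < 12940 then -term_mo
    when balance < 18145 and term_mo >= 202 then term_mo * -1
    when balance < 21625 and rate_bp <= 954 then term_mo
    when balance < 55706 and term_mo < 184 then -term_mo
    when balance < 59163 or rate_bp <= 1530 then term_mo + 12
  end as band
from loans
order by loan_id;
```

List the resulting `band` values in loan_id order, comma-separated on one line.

152, 245, -179, 177, 99, 360, -86, -120, 21, -356

loan_id=1: balance < 59163 or rate_bp <= 1530 → 152
loan_id=2: balance < 59163 or rate_bp <= 1530 → 245
loan_id=3: balance < 12940 → -179
loan_id=4: balance < 59163 or rate_bp <= 1530 → 177
loan_id=5: balance < 59163 or rate_bp <= 1530 → 99
loan_id=6: balance < 59163 or rate_bp <= 1530 → 360
loan_id=7: balance < 55706 and term_mo < 184 → -86
loan_id=8: balance < 55706 and term_mo < 184 → -120
loan_id=9: balance < 59163 or rate_bp <= 1530 → 21
loan_id=10: balance < 12940 → -356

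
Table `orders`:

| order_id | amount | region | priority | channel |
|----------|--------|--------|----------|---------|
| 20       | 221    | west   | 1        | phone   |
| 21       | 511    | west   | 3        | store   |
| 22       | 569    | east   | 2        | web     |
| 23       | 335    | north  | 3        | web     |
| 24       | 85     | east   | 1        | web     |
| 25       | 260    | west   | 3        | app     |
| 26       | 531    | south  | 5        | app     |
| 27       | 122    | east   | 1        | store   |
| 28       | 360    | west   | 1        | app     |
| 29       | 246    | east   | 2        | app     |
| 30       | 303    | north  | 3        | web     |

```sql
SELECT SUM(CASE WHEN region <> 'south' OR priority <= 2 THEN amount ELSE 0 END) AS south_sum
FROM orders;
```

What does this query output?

order_id=20: ✓ → 221
order_id=21: ✓ → 511
order_id=22: ✓ → 569
order_id=23: ✓ → 335
order_id=24: ✓ → 85
order_id=25: ✓ → 260
order_id=26: ✗
order_id=27: ✓ → 122
order_id=28: ✓ → 360
order_id=29: ✓ → 246
order_id=30: ✓ → 303
south_sum = 221 + 511 + 569 + 335 + 85 + 260 + 122 + 360 + 246 + 303 = 3012

3012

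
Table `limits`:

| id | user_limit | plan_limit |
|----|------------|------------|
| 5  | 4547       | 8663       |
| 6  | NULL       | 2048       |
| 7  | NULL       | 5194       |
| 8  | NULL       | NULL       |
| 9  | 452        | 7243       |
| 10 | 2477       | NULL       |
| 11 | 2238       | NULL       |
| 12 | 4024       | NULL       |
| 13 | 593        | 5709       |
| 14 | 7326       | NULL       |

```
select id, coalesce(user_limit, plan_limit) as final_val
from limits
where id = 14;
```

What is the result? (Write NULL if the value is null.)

id = 14: user_limit=7326, plan_limit=NULL.
user_limit=7326 → 7326

7326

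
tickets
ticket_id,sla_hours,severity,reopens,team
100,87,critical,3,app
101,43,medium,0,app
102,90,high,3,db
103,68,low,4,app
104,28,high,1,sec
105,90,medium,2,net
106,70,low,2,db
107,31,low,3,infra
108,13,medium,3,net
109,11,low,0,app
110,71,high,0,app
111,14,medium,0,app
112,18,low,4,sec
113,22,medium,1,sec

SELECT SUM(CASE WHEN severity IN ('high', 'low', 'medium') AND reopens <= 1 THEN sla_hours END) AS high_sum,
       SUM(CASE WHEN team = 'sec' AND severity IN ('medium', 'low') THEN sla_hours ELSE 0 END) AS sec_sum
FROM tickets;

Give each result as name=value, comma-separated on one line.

[high_sum: severity IN ('high', 'low', 'medium') AND reopens <= 1]
ticket_id=100: ✗
ticket_id=101: ✓ → 43
ticket_id=102: ✗
ticket_id=103: ✗
ticket_id=104: ✓ → 28
ticket_id=105: ✗
ticket_id=106: ✗
ticket_id=107: ✗
ticket_id=108: ✗
ticket_id=109: ✓ → 11
ticket_id=110: ✓ → 71
ticket_id=111: ✓ → 14
ticket_id=112: ✗
ticket_id=113: ✓ → 22
high_sum = 43 + 28 + 11 + 71 + 14 + 22 = 189
—
[sec_sum: team = 'sec' AND severity IN ('medium', 'low')]
ticket_id=100: ✗
ticket_id=101: ✗
ticket_id=102: ✗
ticket_id=103: ✗
ticket_id=104: ✗
ticket_id=105: ✗
ticket_id=106: ✗
ticket_id=107: ✗
ticket_id=108: ✗
ticket_id=109: ✗
ticket_id=110: ✗
ticket_id=111: ✗
ticket_id=112: ✓ → 18
ticket_id=113: ✓ → 22
sec_sum = 18 + 22 = 40

high_sum=189, sec_sum=40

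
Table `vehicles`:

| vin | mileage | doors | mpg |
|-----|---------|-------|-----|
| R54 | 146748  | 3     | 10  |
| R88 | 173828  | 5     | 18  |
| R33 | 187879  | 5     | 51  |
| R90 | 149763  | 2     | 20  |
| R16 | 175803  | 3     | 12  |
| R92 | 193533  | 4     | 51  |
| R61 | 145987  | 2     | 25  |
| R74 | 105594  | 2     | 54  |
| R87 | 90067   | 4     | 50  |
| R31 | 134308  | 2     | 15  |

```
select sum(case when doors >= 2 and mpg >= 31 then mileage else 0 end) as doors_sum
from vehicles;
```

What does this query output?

577073

vin=R54: ✗
vin=R88: ✗
vin=R33: ✓ → 187879
vin=R90: ✗
vin=R16: ✗
vin=R92: ✓ → 193533
vin=R61: ✗
vin=R74: ✓ → 105594
vin=R87: ✓ → 90067
vin=R31: ✗
doors_sum = 187879 + 193533 + 105594 + 90067 = 577073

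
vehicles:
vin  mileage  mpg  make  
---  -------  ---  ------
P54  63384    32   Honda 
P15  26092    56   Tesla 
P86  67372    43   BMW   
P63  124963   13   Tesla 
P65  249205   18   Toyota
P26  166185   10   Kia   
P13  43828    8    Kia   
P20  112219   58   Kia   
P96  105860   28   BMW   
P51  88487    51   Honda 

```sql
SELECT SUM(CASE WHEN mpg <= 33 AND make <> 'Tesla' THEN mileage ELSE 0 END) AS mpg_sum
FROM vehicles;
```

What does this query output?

vin=P54: ✓ → 63384
vin=P15: ✗
vin=P86: ✗
vin=P63: ✗
vin=P65: ✓ → 249205
vin=P26: ✓ → 166185
vin=P13: ✓ → 43828
vin=P20: ✗
vin=P96: ✓ → 105860
vin=P51: ✗
mpg_sum = 63384 + 249205 + 166185 + 43828 + 105860 = 628462

628462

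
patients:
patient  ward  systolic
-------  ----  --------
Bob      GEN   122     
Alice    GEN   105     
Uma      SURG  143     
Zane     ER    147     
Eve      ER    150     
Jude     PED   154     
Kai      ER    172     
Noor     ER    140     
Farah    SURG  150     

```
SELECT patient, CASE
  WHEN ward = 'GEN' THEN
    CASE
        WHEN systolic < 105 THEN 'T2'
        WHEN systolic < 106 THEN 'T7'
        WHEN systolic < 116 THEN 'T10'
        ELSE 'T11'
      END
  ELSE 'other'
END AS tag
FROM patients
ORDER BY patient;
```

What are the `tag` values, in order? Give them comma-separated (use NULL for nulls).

T7, T11, other, other, other, other, other, other, other

patient=Alice: ward='GEN' → inner[systolic < 106] → T7
patient=Bob: ward='GEN' → inner[ELSE] → T11
patient=Eve: ward='ER' → outer ELSE → other
patient=Farah: ward='SURG' → outer ELSE → other
patient=Jude: ward='PED' → outer ELSE → other
patient=Kai: ward='ER' → outer ELSE → other
patient=Noor: ward='ER' → outer ELSE → other
patient=Uma: ward='SURG' → outer ELSE → other
patient=Zane: ward='ER' → outer ELSE → other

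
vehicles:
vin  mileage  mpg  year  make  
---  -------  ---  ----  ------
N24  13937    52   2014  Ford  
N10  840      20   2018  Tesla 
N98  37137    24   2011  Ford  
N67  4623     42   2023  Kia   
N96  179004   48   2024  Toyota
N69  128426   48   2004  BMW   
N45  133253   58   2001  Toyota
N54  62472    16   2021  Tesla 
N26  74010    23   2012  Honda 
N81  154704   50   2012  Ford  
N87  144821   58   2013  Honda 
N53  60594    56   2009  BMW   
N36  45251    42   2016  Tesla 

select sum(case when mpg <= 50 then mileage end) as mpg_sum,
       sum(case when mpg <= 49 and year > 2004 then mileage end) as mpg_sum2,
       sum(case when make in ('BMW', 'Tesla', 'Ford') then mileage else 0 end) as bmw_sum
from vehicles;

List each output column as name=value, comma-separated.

mpg_sum=686467, mpg_sum2=403337, bmw_sum=503361

[mpg_sum: mpg <= 50]
vin=N24: ✗
vin=N10: ✓ → 840
vin=N98: ✓ → 37137
vin=N67: ✓ → 4623
vin=N96: ✓ → 179004
vin=N69: ✓ → 128426
vin=N45: ✗
vin=N54: ✓ → 62472
vin=N26: ✓ → 74010
vin=N81: ✓ → 154704
vin=N87: ✗
vin=N53: ✗
vin=N36: ✓ → 45251
mpg_sum = 840 + 37137 + 4623 + 179004 + 128426 + 62472 + 74010 + 154704 + 45251 = 686467
—
[mpg_sum2: mpg <= 49 and year > 2004]
vin=N24: ✗
vin=N10: ✓ → 840
vin=N98: ✓ → 37137
vin=N67: ✓ → 4623
vin=N96: ✓ → 179004
vin=N69: ✗
vin=N45: ✗
vin=N54: ✓ → 62472
vin=N26: ✓ → 74010
vin=N81: ✗
vin=N87: ✗
vin=N53: ✗
vin=N36: ✓ → 45251
mpg_sum2 = 840 + 37137 + 4623 + 179004 + 62472 + 74010 + 45251 = 403337
—
[bmw_sum: make in ('BMW', 'Tesla', 'Ford')]
vin=N24: ✓ → 13937
vin=N10: ✓ → 840
vin=N98: ✓ → 37137
vin=N67: ✗
vin=N96: ✗
vin=N69: ✓ → 128426
vin=N45: ✗
vin=N54: ✓ → 62472
vin=N26: ✗
vin=N81: ✓ → 154704
vin=N87: ✗
vin=N53: ✓ → 60594
vin=N36: ✓ → 45251
bmw_sum = 13937 + 840 + 37137 + 128426 + 62472 + 154704 + 60594 + 45251 = 503361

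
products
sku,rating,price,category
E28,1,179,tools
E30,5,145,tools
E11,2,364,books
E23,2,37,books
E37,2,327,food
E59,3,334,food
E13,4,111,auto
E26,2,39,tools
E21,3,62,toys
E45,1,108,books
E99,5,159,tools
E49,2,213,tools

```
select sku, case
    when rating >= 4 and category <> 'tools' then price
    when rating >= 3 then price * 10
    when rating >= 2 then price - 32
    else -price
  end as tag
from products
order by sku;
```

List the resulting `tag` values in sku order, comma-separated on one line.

332, 111, 620, 5, 7, -179, 1450, 295, -108, 181, 3340, 1590

sku=E11: rating >= 2 → 332
sku=E13: rating >= 4 and category <> 'tools' → 111
sku=E21: rating >= 3 → 620
sku=E23: rating >= 2 → 5
sku=E26: rating >= 2 → 7
sku=E28: ELSE → -179
sku=E30: rating >= 3 → 1450
sku=E37: rating >= 2 → 295
sku=E45: ELSE → -108
sku=E49: rating >= 2 → 181
sku=E59: rating >= 3 → 3340
sku=E99: rating >= 3 → 1590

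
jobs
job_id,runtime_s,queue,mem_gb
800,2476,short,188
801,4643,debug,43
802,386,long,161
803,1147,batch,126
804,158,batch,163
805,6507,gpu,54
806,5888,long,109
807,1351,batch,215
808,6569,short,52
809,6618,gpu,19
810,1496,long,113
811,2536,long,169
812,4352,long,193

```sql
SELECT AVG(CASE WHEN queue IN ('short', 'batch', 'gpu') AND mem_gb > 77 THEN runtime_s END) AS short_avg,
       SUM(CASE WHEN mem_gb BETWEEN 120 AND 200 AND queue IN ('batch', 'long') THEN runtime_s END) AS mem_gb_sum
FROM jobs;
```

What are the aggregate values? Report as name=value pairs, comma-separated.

[short_avg: queue IN ('short', 'batch', 'gpu') AND mem_gb > 77]
job_id=800: ✓ → 2476
job_id=801: ✗
job_id=802: ✗
job_id=803: ✓ → 1147
job_id=804: ✓ → 158
job_id=805: ✗
job_id=806: ✗
job_id=807: ✓ → 1351
job_id=808: ✗
job_id=809: ✗
job_id=810: ✗
job_id=811: ✗
job_id=812: ✗
short_avg = (2476 + 1147 + 158 + 1351) / 4 = 1283
—
[mem_gb_sum: mem_gb BETWEEN 120 AND 200 AND queue IN ('batch', 'long')]
job_id=800: ✗
job_id=801: ✗
job_id=802: ✓ → 386
job_id=803: ✓ → 1147
job_id=804: ✓ → 158
job_id=805: ✗
job_id=806: ✗
job_id=807: ✗
job_id=808: ✗
job_id=809: ✗
job_id=810: ✗
job_id=811: ✓ → 2536
job_id=812: ✓ → 4352
mem_gb_sum = 386 + 1147 + 158 + 2536 + 4352 = 8579

short_avg=1283, mem_gb_sum=8579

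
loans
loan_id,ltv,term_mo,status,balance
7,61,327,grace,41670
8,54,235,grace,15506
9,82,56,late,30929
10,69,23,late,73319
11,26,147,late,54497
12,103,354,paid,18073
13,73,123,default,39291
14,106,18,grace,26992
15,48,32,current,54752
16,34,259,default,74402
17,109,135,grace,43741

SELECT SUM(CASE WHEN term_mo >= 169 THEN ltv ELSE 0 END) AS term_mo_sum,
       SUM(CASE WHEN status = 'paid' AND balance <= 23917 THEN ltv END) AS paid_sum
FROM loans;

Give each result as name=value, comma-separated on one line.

term_mo_sum=252, paid_sum=103

[term_mo_sum: term_mo >= 169]
loan_id=7: ✓ → 61
loan_id=8: ✓ → 54
loan_id=9: ✗
loan_id=10: ✗
loan_id=11: ✗
loan_id=12: ✓ → 103
loan_id=13: ✗
loan_id=14: ✗
loan_id=15: ✗
loan_id=16: ✓ → 34
loan_id=17: ✗
term_mo_sum = 61 + 54 + 103 + 34 = 252
—
[paid_sum: status = 'paid' AND balance <= 23917]
loan_id=7: ✗
loan_id=8: ✗
loan_id=9: ✗
loan_id=10: ✗
loan_id=11: ✗
loan_id=12: ✓ → 103
loan_id=13: ✗
loan_id=14: ✗
loan_id=15: ✗
loan_id=16: ✗
loan_id=17: ✗
paid_sum = 103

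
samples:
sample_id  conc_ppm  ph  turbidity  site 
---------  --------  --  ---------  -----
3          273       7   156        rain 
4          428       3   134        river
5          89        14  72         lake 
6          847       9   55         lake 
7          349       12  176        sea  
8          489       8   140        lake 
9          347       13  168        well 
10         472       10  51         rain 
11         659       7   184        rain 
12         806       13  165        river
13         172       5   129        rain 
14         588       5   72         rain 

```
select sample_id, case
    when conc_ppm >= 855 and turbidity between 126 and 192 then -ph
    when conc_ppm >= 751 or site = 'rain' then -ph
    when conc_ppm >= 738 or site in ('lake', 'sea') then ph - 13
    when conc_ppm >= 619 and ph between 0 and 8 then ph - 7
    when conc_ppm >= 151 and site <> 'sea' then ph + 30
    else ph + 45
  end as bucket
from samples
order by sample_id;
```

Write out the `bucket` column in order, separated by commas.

sample_id=3: conc_ppm >= 751 or site = 'rain' → -7
sample_id=4: conc_ppm >= 151 and site <> 'sea' → 33
sample_id=5: conc_ppm >= 738 or site in ('lake', 'sea') → 1
sample_id=6: conc_ppm >= 751 or site = 'rain' → -9
sample_id=7: conc_ppm >= 738 or site in ('lake', 'sea') → -1
sample_id=8: conc_ppm >= 738 or site in ('lake', 'sea') → -5
sample_id=9: conc_ppm >= 151 and site <> 'sea' → 43
sample_id=10: conc_ppm >= 751 or site = 'rain' → -10
sample_id=11: conc_ppm >= 751 or site = 'rain' → -7
sample_id=12: conc_ppm >= 751 or site = 'rain' → -13
sample_id=13: conc_ppm >= 751 or site = 'rain' → -5
sample_id=14: conc_ppm >= 751 or site = 'rain' → -5

-7, 33, 1, -9, -1, -5, 43, -10, -7, -13, -5, -5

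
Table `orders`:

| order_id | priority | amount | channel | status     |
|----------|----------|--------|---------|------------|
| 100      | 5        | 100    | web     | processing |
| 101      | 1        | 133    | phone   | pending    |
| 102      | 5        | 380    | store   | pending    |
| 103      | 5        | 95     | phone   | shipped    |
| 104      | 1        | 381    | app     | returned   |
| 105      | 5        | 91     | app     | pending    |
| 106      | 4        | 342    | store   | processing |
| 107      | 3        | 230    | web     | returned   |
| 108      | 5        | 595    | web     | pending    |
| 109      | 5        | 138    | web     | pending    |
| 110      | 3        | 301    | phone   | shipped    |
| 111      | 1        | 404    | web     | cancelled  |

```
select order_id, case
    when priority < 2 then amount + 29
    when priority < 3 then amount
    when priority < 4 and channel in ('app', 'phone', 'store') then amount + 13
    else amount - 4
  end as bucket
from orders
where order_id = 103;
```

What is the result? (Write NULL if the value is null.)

order_id = 103: priority=5, amount=95, channel=phone, status=shipped.
priority < 2 → false
priority < 3 → false
priority < 4 and channel in ('app', 'phone', 'store') → false
No prior WHEN matched → ELSE → 91

91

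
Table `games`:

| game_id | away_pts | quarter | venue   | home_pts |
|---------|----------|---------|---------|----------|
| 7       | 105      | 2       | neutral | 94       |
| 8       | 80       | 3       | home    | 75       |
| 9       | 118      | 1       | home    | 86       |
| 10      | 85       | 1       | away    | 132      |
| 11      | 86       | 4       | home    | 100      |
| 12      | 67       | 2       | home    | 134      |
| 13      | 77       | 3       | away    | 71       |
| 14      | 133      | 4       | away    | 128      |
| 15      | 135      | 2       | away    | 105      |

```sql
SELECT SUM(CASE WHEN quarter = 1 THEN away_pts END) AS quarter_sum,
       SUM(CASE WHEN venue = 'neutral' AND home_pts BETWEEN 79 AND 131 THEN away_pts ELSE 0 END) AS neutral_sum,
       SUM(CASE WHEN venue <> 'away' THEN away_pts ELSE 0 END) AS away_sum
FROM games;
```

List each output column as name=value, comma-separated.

quarter_sum=203, neutral_sum=105, away_sum=456

[quarter_sum: quarter = 1]
game_id=7: ✗
game_id=8: ✗
game_id=9: ✓ → 118
game_id=10: ✓ → 85
game_id=11: ✗
game_id=12: ✗
game_id=13: ✗
game_id=14: ✗
game_id=15: ✗
quarter_sum = 118 + 85 = 203
—
[neutral_sum: venue = 'neutral' AND home_pts BETWEEN 79 AND 131]
game_id=7: ✓ → 105
game_id=8: ✗
game_id=9: ✗
game_id=10: ✗
game_id=11: ✗
game_id=12: ✗
game_id=13: ✗
game_id=14: ✗
game_id=15: ✗
neutral_sum = 105
—
[away_sum: venue <> 'away']
game_id=7: ✓ → 105
game_id=8: ✓ → 80
game_id=9: ✓ → 118
game_id=10: ✗
game_id=11: ✓ → 86
game_id=12: ✓ → 67
game_id=13: ✗
game_id=14: ✗
game_id=15: ✗
away_sum = 105 + 80 + 118 + 86 + 67 = 456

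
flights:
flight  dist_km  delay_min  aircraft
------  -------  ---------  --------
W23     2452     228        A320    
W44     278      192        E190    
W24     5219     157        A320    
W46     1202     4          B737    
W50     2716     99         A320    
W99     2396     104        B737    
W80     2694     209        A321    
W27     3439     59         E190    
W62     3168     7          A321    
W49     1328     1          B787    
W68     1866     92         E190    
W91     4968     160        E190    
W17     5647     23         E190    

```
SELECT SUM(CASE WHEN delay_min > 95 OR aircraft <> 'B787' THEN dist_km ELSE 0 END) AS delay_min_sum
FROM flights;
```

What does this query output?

36045

flight=W23: ✓ → 2452
flight=W44: ✓ → 278
flight=W24: ✓ → 5219
flight=W46: ✓ → 1202
flight=W50: ✓ → 2716
flight=W99: ✓ → 2396
flight=W80: ✓ → 2694
flight=W27: ✓ → 3439
flight=W62: ✓ → 3168
flight=W49: ✗
flight=W68: ✓ → 1866
flight=W91: ✓ → 4968
flight=W17: ✓ → 5647
delay_min_sum = 2452 + 278 + 5219 + 1202 + 2716 + 2396 + 2694 + 3439 + 3168 + 1866 + 4968 + 5647 = 36045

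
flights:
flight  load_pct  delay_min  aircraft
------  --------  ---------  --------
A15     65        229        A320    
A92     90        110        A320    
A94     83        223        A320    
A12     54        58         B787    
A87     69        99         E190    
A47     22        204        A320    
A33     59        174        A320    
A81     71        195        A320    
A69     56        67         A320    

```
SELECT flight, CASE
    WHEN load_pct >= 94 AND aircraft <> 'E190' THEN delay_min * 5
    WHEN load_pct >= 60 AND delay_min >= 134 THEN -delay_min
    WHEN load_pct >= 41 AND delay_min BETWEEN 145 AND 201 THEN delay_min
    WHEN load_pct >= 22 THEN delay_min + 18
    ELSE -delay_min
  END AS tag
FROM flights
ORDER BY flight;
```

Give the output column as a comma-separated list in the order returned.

76, -229, 174, 222, 85, -195, 117, 128, -223

flight=A12: load_pct >= 22 → 76
flight=A15: load_pct >= 60 AND delay_min >= 134 → -229
flight=A33: load_pct >= 41 AND delay_min BETWEEN 145 AND 201 → 174
flight=A47: load_pct >= 22 → 222
flight=A69: load_pct >= 22 → 85
flight=A81: load_pct >= 60 AND delay_min >= 134 → -195
flight=A87: load_pct >= 22 → 117
flight=A92: load_pct >= 22 → 128
flight=A94: load_pct >= 60 AND delay_min >= 134 → -223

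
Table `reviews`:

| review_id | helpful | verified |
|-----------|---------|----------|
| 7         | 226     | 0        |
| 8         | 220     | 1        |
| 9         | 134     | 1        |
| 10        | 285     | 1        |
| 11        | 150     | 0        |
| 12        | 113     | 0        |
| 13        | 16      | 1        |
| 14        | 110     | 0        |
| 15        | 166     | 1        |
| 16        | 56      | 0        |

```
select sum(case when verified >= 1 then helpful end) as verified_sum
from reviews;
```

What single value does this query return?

821

review_id=7: ✗
review_id=8: ✓ → 220
review_id=9: ✓ → 134
review_id=10: ✓ → 285
review_id=11: ✗
review_id=12: ✗
review_id=13: ✓ → 16
review_id=14: ✗
review_id=15: ✓ → 166
review_id=16: ✗
verified_sum = 220 + 134 + 285 + 16 + 166 = 821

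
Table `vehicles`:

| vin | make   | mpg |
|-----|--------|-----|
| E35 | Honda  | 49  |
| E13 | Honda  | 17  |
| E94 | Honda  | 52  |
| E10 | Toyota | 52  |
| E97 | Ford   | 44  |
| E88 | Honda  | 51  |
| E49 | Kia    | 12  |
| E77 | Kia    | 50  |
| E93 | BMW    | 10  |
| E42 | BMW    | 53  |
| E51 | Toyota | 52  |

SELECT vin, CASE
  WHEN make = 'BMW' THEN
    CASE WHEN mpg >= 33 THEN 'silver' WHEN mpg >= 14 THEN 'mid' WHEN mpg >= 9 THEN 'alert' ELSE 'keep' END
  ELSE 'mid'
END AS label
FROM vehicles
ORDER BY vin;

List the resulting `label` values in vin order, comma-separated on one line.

vin=E10: make='Toyota' → outer ELSE → mid
vin=E13: make='Honda' → outer ELSE → mid
vin=E35: make='Honda' → outer ELSE → mid
vin=E42: make='BMW' → inner[mpg >= 33] → silver
vin=E49: make='Kia' → outer ELSE → mid
vin=E51: make='Toyota' → outer ELSE → mid
vin=E77: make='Kia' → outer ELSE → mid
vin=E88: make='Honda' → outer ELSE → mid
vin=E93: make='BMW' → inner[mpg >= 9] → alert
vin=E94: make='Honda' → outer ELSE → mid
vin=E97: make='Ford' → outer ELSE → mid

mid, mid, mid, silver, mid, mid, mid, mid, alert, mid, mid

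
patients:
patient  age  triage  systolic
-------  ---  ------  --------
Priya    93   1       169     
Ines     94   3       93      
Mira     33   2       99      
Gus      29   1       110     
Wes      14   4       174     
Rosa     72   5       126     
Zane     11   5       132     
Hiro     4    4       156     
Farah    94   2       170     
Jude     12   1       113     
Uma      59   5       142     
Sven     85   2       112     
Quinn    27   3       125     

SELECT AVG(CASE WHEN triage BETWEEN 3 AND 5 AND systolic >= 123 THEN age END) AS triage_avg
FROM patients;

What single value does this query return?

31.1666666667

patient=Priya: ✗
patient=Ines: ✗
patient=Mira: ✗
patient=Gus: ✗
patient=Wes: ✓ → 14
patient=Rosa: ✓ → 72
patient=Zane: ✓ → 11
patient=Hiro: ✓ → 4
patient=Farah: ✗
patient=Jude: ✗
patient=Uma: ✓ → 59
patient=Sven: ✗
patient=Quinn: ✓ → 27
triage_avg = (14 + 72 + 11 + 4 + 59 + 27) / 6 = 31.1666666667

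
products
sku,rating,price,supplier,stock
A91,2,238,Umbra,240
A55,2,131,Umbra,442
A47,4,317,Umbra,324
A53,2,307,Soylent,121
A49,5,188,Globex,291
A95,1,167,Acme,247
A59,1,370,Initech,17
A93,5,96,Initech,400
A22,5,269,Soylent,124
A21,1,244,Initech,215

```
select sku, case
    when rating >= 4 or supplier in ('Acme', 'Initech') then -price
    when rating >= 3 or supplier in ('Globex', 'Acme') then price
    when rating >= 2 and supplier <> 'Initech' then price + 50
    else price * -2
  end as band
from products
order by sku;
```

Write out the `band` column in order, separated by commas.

-244, -269, -317, -188, 357, 181, -370, 288, -96, -167

sku=A21: rating >= 4 or supplier in ('Acme', 'Initech') → -244
sku=A22: rating >= 4 or supplier in ('Acme', 'Initech') → -269
sku=A47: rating >= 4 or supplier in ('Acme', 'Initech') → -317
sku=A49: rating >= 4 or supplier in ('Acme', 'Initech') → -188
sku=A53: rating >= 2 and supplier <> 'Initech' → 357
sku=A55: rating >= 2 and supplier <> 'Initech' → 181
sku=A59: rating >= 4 or supplier in ('Acme', 'Initech') → -370
sku=A91: rating >= 2 and supplier <> 'Initech' → 288
sku=A93: rating >= 4 or supplier in ('Acme', 'Initech') → -96
sku=A95: rating >= 4 or supplier in ('Acme', 'Initech') → -167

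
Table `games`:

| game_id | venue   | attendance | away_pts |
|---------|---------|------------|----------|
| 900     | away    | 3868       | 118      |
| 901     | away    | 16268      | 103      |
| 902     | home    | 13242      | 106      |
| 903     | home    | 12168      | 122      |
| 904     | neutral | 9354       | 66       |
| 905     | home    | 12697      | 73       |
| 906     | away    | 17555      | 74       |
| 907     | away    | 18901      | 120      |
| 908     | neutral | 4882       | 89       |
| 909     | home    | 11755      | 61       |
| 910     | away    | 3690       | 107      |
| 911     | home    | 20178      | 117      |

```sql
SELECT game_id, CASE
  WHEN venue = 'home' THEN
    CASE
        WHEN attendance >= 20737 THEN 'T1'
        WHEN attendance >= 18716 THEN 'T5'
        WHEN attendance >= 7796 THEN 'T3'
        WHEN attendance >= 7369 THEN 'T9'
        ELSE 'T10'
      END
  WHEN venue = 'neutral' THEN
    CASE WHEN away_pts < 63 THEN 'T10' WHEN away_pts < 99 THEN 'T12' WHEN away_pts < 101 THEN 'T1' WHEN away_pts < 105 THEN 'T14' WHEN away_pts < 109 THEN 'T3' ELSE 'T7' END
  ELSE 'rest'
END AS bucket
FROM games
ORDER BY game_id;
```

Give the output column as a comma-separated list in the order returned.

rest, rest, T3, T3, T12, T3, rest, rest, T12, T3, rest, T5

game_id=900: venue='away' → outer ELSE → rest
game_id=901: venue='away' → outer ELSE → rest
game_id=902: venue='home' → inner[attendance >= 7796] → T3
game_id=903: venue='home' → inner[attendance >= 7796] → T3
game_id=904: venue='neutral' → inner[away_pts < 99] → T12
game_id=905: venue='home' → inner[attendance >= 7796] → T3
game_id=906: venue='away' → outer ELSE → rest
game_id=907: venue='away' → outer ELSE → rest
game_id=908: venue='neutral' → inner[away_pts < 99] → T12
game_id=909: venue='home' → inner[attendance >= 7796] → T3
game_id=910: venue='away' → outer ELSE → rest
game_id=911: venue='home' → inner[attendance >= 18716] → T5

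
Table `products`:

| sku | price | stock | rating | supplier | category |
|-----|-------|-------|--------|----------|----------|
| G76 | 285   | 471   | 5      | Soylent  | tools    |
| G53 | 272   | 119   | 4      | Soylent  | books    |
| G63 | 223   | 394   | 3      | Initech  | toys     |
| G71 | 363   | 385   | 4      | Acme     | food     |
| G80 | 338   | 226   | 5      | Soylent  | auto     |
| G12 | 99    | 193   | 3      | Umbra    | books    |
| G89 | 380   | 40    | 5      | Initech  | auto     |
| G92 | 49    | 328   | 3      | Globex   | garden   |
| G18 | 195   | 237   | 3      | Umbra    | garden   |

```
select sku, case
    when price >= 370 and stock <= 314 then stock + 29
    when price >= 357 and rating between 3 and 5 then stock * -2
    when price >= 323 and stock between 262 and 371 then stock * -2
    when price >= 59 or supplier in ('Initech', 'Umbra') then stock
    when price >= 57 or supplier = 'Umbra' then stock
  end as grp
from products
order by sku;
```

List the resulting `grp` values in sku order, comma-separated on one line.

sku=G12: price >= 59 or supplier in ('Initech', 'Umbra') → 193
sku=G18: price >= 59 or supplier in ('Initech', 'Umbra') → 237
sku=G53: price >= 59 or supplier in ('Initech', 'Umbra') → 119
sku=G63: price >= 59 or supplier in ('Initech', 'Umbra') → 394
sku=G71: price >= 357 and rating between 3 and 5 → -770
sku=G76: price >= 59 or supplier in ('Initech', 'Umbra') → 471
sku=G80: price >= 59 or supplier in ('Initech', 'Umbra') → 226
sku=G89: price >= 370 and stock <= 314 → 69
sku=G92: (no match → NULL) → NULL

193, 237, 119, 394, -770, 471, 226, 69, NULL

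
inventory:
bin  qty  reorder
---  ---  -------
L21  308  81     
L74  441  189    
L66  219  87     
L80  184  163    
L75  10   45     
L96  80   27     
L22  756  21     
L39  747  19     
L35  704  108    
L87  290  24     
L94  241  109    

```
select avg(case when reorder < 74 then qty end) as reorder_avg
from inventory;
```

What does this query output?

376.6

bin=L21: ✗
bin=L74: ✗
bin=L66: ✗
bin=L80: ✗
bin=L75: ✓ → 10
bin=L96: ✓ → 80
bin=L22: ✓ → 756
bin=L39: ✓ → 747
bin=L35: ✗
bin=L87: ✓ → 290
bin=L94: ✗
reorder_avg = (10 + 80 + 756 + 747 + 290) / 5 = 376.6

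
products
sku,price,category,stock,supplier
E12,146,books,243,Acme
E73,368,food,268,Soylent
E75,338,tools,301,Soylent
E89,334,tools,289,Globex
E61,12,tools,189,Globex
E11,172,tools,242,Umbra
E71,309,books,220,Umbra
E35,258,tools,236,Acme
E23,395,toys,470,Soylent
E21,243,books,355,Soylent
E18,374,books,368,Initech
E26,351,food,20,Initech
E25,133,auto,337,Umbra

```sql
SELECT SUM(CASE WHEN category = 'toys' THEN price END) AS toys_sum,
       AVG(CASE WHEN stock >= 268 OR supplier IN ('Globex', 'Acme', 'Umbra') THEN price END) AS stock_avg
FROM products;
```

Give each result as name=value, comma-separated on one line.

toys_sum=395, stock_avg=256.8333333333

[toys_sum: category = 'toys']
sku=E12: ✗
sku=E73: ✗
sku=E75: ✗
sku=E89: ✗
sku=E61: ✗
sku=E11: ✗
sku=E71: ✗
sku=E35: ✗
sku=E23: ✓ → 395
sku=E21: ✗
sku=E18: ✗
sku=E26: ✗
sku=E25: ✗
toys_sum = 395
—
[stock_avg: stock >= 268 OR supplier IN ('Globex', 'Acme', 'Umbra')]
sku=E12: ✓ → 146
sku=E73: ✓ → 368
sku=E75: ✓ → 338
sku=E89: ✓ → 334
sku=E61: ✓ → 12
sku=E11: ✓ → 172
sku=E71: ✓ → 309
sku=E35: ✓ → 258
sku=E23: ✓ → 395
sku=E21: ✓ → 243
sku=E18: ✓ → 374
sku=E26: ✗
sku=E25: ✓ → 133
stock_avg = (146 + 368 + 338 + 334 + 12 + 172 + 309 + 258 + 395 + 243 + 374 + 133) / 12 = 256.8333333333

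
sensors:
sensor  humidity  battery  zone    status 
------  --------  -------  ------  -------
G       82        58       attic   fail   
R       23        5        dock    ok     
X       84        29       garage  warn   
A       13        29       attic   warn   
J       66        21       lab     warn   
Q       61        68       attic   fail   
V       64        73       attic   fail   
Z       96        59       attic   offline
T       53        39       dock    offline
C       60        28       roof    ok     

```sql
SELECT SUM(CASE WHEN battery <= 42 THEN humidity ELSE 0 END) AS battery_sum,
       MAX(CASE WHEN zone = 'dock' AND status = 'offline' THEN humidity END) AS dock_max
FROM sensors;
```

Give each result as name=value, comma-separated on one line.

[battery_sum: battery <= 42]
sensor=G: ✗
sensor=R: ✓ → 23
sensor=X: ✓ → 84
sensor=A: ✓ → 13
sensor=J: ✓ → 66
sensor=Q: ✗
sensor=V: ✗
sensor=Z: ✗
sensor=T: ✓ → 53
sensor=C: ✓ → 60
battery_sum = 23 + 84 + 13 + 66 + 53 + 60 = 299
—
[dock_max: zone = 'dock' AND status = 'offline']
sensor=G: ✗
sensor=R: ✗
sensor=X: ✗
sensor=A: ✗
sensor=J: ✗
sensor=Q: ✗
sensor=V: ✗
sensor=Z: ✗
sensor=T: ✓ → 53
sensor=C: ✗
dock_max = MAX(53) = 53

battery_sum=299, dock_max=53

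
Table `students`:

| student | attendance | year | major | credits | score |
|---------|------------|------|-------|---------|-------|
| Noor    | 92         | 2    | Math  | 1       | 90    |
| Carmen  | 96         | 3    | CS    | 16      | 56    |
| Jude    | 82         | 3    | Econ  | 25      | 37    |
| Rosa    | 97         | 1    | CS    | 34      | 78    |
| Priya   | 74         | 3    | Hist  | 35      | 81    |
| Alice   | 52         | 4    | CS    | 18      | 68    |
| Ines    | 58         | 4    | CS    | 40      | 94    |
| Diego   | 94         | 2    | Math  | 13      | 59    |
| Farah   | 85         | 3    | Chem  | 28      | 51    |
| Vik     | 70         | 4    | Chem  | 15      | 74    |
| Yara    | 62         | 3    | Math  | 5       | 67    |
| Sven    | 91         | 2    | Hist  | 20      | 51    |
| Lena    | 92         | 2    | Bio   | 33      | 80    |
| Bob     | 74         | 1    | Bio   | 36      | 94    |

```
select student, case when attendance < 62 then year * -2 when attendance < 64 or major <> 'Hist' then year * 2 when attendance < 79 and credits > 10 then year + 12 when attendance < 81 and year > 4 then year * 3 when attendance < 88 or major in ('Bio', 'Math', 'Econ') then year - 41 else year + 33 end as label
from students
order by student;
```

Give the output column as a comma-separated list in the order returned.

student=Alice: attendance < 62 → -8
student=Bob: attendance < 64 or major <> 'Hist' → 2
student=Carmen: attendance < 64 or major <> 'Hist' → 6
student=Diego: attendance < 64 or major <> 'Hist' → 4
student=Farah: attendance < 64 or major <> 'Hist' → 6
student=Ines: attendance < 62 → -8
student=Jude: attendance < 64 or major <> 'Hist' → 6
student=Lena: attendance < 64 or major <> 'Hist' → 4
student=Noor: attendance < 64 or major <> 'Hist' → 4
student=Priya: attendance < 79 and credits > 10 → 15
student=Rosa: attendance < 64 or major <> 'Hist' → 2
student=Sven: ELSE → 35
student=Vik: attendance < 64 or major <> 'Hist' → 8
student=Yara: attendance < 64 or major <> 'Hist' → 6

-8, 2, 6, 4, 6, -8, 6, 4, 4, 15, 2, 35, 8, 6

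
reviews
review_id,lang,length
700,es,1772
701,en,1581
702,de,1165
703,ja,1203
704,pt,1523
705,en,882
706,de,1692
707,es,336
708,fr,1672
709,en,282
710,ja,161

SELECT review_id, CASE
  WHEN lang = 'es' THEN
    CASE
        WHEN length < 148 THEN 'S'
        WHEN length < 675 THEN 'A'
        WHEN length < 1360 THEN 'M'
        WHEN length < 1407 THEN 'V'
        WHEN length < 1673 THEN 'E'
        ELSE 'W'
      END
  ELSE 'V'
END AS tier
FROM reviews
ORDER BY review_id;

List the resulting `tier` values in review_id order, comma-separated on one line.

W, V, V, V, V, V, V, A, V, V, V

review_id=700: lang='es' → inner[ELSE] → W
review_id=701: lang='en' → outer ELSE → V
review_id=702: lang='de' → outer ELSE → V
review_id=703: lang='ja' → outer ELSE → V
review_id=704: lang='pt' → outer ELSE → V
review_id=705: lang='en' → outer ELSE → V
review_id=706: lang='de' → outer ELSE → V
review_id=707: lang='es' → inner[length < 675] → A
review_id=708: lang='fr' → outer ELSE → V
review_id=709: lang='en' → outer ELSE → V
review_id=710: lang='ja' → outer ELSE → V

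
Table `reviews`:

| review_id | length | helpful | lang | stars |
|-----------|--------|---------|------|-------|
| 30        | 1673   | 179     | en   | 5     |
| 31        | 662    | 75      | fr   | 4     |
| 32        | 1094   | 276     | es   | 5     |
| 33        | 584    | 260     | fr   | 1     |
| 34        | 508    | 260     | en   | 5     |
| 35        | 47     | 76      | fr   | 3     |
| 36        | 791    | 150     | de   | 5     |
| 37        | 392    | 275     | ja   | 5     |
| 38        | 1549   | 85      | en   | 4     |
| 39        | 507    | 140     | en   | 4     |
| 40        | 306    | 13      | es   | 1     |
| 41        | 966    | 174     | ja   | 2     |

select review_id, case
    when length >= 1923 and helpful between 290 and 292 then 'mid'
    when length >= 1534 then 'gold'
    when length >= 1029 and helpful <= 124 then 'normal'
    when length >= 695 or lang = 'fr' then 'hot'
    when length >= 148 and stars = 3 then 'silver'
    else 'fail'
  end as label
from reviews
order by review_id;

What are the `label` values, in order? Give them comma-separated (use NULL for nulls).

review_id=30: length >= 1534 → gold
review_id=31: length >= 695 or lang = 'fr' → hot
review_id=32: length >= 695 or lang = 'fr' → hot
review_id=33: length >= 695 or lang = 'fr' → hot
review_id=34: ELSE → fail
review_id=35: length >= 695 or lang = 'fr' → hot
review_id=36: length >= 695 or lang = 'fr' → hot
review_id=37: ELSE → fail
review_id=38: length >= 1534 → gold
review_id=39: ELSE → fail
review_id=40: ELSE → fail
review_id=41: length >= 695 or lang = 'fr' → hot

gold, hot, hot, hot, fail, hot, hot, fail, gold, fail, fail, hot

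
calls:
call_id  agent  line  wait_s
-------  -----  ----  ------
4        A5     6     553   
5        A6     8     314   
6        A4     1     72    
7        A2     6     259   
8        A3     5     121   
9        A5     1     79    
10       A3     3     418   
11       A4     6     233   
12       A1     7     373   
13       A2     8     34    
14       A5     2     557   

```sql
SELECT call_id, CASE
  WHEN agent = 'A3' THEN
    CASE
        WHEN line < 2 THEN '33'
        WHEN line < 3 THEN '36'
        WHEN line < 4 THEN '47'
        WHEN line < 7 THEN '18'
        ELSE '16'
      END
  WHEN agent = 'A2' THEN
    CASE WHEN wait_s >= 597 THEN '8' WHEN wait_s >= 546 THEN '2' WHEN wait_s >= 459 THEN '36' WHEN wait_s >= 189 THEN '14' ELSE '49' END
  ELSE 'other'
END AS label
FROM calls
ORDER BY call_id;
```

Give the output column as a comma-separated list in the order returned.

call_id=4: agent='A5' → outer ELSE → other
call_id=5: agent='A6' → outer ELSE → other
call_id=6: agent='A4' → outer ELSE → other
call_id=7: agent='A2' → inner[wait_s >= 189] → 14
call_id=8: agent='A3' → inner[line < 7] → 18
call_id=9: agent='A5' → outer ELSE → other
call_id=10: agent='A3' → inner[line < 4] → 47
call_id=11: agent='A4' → outer ELSE → other
call_id=12: agent='A1' → outer ELSE → other
call_id=13: agent='A2' → inner[ELSE] → 49
call_id=14: agent='A5' → outer ELSE → other

other, other, other, 14, 18, other, 47, other, other, 49, other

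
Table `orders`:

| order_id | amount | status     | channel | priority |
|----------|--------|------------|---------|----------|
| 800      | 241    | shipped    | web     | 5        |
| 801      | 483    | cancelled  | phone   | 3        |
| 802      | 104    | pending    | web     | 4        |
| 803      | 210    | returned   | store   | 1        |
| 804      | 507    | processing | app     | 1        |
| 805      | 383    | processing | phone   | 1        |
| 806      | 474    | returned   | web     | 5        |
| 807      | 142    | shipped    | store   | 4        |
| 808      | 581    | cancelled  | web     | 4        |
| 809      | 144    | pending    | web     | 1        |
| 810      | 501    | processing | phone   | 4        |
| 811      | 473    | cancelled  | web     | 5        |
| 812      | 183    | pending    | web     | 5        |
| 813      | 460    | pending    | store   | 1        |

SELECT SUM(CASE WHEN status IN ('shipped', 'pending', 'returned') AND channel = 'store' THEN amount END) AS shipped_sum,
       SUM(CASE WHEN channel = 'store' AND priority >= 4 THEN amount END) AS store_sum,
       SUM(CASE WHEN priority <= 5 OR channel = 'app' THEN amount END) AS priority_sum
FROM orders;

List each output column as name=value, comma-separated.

shipped_sum=812, store_sum=142, priority_sum=4886

[shipped_sum: status IN ('shipped', 'pending', 'returned') AND channel = 'store']
order_id=800: ✗
order_id=801: ✗
order_id=802: ✗
order_id=803: ✓ → 210
order_id=804: ✗
order_id=805: ✗
order_id=806: ✗
order_id=807: ✓ → 142
order_id=808: ✗
order_id=809: ✗
order_id=810: ✗
order_id=811: ✗
order_id=812: ✗
order_id=813: ✓ → 460
shipped_sum = 210 + 142 + 460 = 812
—
[store_sum: channel = 'store' AND priority >= 4]
order_id=800: ✗
order_id=801: ✗
order_id=802: ✗
order_id=803: ✗
order_id=804: ✗
order_id=805: ✗
order_id=806: ✗
order_id=807: ✓ → 142
order_id=808: ✗
order_id=809: ✗
order_id=810: ✗
order_id=811: ✗
order_id=812: ✗
order_id=813: ✗
store_sum = 142
—
[priority_sum: priority <= 5 OR channel = 'app']
order_id=800: ✓ → 241
order_id=801: ✓ → 483
order_id=802: ✓ → 104
order_id=803: ✓ → 210
order_id=804: ✓ → 507
order_id=805: ✓ → 383
order_id=806: ✓ → 474
order_id=807: ✓ → 142
order_id=808: ✓ → 581
order_id=809: ✓ → 144
order_id=810: ✓ → 501
order_id=811: ✓ → 473
order_id=812: ✓ → 183
order_id=813: ✓ → 460
priority_sum = 241 + 483 + 104 + 210 + 507 + 383 + 474 + 142 + 581 + 144 + 501 + 473 + 183 + 460 = 4886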